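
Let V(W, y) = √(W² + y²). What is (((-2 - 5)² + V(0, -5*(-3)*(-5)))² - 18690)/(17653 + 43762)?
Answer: -3314/61415 ≈ -0.053961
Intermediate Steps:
(((-2 - 5)² + V(0, -5*(-3)*(-5)))² - 18690)/(17653 + 43762) = (((-2 - 5)² + √(0² + (-5*(-3)*(-5))²))² - 18690)/(17653 + 43762) = (((-7)² + √(0 + (15*(-5))²))² - 18690)/61415 = ((49 + √(0 + (-75)²))² - 18690)*(1/61415) = ((49 + √(0 + 5625))² - 18690)*(1/61415) = ((49 + √5625)² - 18690)*(1/61415) = ((49 + 75)² - 18690)*(1/61415) = (124² - 18690)*(1/61415) = (15376 - 18690)*(1/61415) = -3314*1/61415 = -3314/61415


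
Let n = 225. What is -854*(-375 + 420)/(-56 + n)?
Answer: -38430/169 ≈ -227.40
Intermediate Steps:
-854*(-375 + 420)/(-56 + n) = -854*(-375 + 420)/(-56 + 225) = -854/(169/45) = -854/(169*(1/45)) = -854/169/45 = -854*45/169 = -38430/169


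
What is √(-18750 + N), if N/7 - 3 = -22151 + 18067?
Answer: I*√47317 ≈ 217.52*I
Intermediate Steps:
N = -28567 (N = 21 + 7*(-22151 + 18067) = 21 + 7*(-4084) = 21 - 28588 = -28567)
√(-18750 + N) = √(-18750 - 28567) = √(-47317) = I*√47317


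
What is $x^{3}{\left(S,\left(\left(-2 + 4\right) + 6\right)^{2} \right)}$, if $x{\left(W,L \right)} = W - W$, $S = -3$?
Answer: $0$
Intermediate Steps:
$x{\left(W,L \right)} = 0$
$x^{3}{\left(S,\left(\left(-2 + 4\right) + 6\right)^{2} \right)} = 0^{3} = 0$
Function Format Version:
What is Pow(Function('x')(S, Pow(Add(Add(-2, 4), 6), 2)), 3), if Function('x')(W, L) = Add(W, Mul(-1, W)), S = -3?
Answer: 0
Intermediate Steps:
Function('x')(W, L) = 0
Pow(Function('x')(S, Pow(Add(Add(-2, 4), 6), 2)), 3) = Pow(0, 3) = 0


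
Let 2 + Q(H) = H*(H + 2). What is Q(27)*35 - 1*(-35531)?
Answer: 62866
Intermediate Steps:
Q(H) = -2 + H*(2 + H) (Q(H) = -2 + H*(H + 2) = -2 + H*(2 + H))
Q(27)*35 - 1*(-35531) = (-2 + 27**2 + 2*27)*35 - 1*(-35531) = (-2 + 729 + 54)*35 + 35531 = 781*35 + 35531 = 27335 + 35531 = 62866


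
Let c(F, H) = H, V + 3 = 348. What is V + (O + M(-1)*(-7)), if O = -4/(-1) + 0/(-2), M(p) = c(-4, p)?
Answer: 356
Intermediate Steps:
V = 345 (V = -3 + 348 = 345)
M(p) = p
O = 4 (O = -4*(-1) + 0*(-½) = 4 + 0 = 4)
V + (O + M(-1)*(-7)) = 345 + (4 - 1*(-7)) = 345 + (4 + 7) = 345 + 11 = 356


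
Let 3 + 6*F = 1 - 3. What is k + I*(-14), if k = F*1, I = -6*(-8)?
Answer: -4037/6 ≈ -672.83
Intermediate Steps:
I = 48
F = -⅚ (F = -½ + (1 - 3)/6 = -½ + (⅙)*(-2) = -½ - ⅓ = -⅚ ≈ -0.83333)
k = -⅚ (k = -⅚*1 = -⅚ ≈ -0.83333)
k + I*(-14) = -⅚ + 48*(-14) = -⅚ - 672 = -4037/6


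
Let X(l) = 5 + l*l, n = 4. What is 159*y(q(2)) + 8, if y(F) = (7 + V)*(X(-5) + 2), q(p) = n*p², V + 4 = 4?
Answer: 35624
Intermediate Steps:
X(l) = 5 + l²
V = 0 (V = -4 + 4 = 0)
q(p) = 4*p²
y(F) = 224 (y(F) = (7 + 0)*((5 + (-5)²) + 2) = 7*((5 + 25) + 2) = 7*(30 + 2) = 7*32 = 224)
159*y(q(2)) + 8 = 159*224 + 8 = 35616 + 8 = 35624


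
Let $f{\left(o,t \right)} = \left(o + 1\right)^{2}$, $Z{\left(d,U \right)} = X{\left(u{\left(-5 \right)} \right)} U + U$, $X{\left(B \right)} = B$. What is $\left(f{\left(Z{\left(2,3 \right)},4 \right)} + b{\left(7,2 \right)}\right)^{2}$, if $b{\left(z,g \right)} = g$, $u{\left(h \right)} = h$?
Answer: $15129$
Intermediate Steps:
$Z{\left(d,U \right)} = - 4 U$ ($Z{\left(d,U \right)} = - 5 U + U = - 4 U$)
$f{\left(o,t \right)} = \left(1 + o\right)^{2}$
$\left(f{\left(Z{\left(2,3 \right)},4 \right)} + b{\left(7,2 \right)}\right)^{2} = \left(\left(1 - 12\right)^{2} + 2\right)^{2} = \left(\left(-11\right)^{2} + 2\right)^{2} = \left(121 + 2\right)^{2} = 123^{2} = 15129$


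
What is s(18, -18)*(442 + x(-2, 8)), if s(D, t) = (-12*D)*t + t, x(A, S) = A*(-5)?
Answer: 1749240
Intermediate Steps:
x(A, S) = -5*A
s(D, t) = t - 12*D*t (s(D, t) = -12*D*t + t = t - 12*D*t)
s(18, -18)*(442 + x(-2, 8)) = (-18*(1 - 12*18))*(442 - 5*(-2)) = (-18*(1 - 216))*(442 + 10) = -18*(-215)*452 = 3870*452 = 1749240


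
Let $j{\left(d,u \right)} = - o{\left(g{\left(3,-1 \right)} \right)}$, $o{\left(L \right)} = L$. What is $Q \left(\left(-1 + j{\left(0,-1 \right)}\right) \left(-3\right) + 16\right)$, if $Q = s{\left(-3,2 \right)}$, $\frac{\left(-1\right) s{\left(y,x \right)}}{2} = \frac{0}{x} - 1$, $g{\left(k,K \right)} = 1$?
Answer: $44$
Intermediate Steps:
$s{\left(y,x \right)} = 2$ ($s{\left(y,x \right)} = - 2 \left(\frac{0}{x} - 1\right) = - 2 \left(0 - 1\right) = \left(-2\right) \left(-1\right) = 2$)
$Q = 2$
$j{\left(d,u \right)} = -1$ ($j{\left(d,u \right)} = \left(-1\right) 1 = -1$)
$Q \left(\left(-1 + j{\left(0,-1 \right)}\right) \left(-3\right) + 16\right) = 2 \left(\left(-1 - 1\right) \left(-3\right) + 16\right) = 2 \left(\left(-2\right) \left(-3\right) + 16\right) = 2 \left(6 + 16\right) = 2 \cdot 22 = 44$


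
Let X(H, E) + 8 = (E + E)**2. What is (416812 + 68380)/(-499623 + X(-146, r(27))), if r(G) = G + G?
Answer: -485192/487967 ≈ -0.99431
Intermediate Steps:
r(G) = 2*G
X(H, E) = -8 + 4*E**2 (X(H, E) = -8 + (E + E)**2 = -8 + (2*E)**2 = -8 + 4*E**2)
(416812 + 68380)/(-499623 + X(-146, r(27))) = (416812 + 68380)/(-499623 + (-8 + 4*(2*27)**2)) = 485192/(-499623 + (-8 + 4*54**2)) = 485192/(-499623 + (-8 + 4*2916)) = 485192/(-499623 + (-8 + 11664)) = 485192/(-499623 + 11656) = 485192/(-487967) = 485192*(-1/487967) = -485192/487967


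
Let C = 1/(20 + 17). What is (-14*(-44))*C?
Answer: 616/37 ≈ 16.649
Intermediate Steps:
C = 1/37 ≈ 0.027027
(-14*(-44))*C = -14*(-44)*(1/37) = 616*(1/37) = 616/37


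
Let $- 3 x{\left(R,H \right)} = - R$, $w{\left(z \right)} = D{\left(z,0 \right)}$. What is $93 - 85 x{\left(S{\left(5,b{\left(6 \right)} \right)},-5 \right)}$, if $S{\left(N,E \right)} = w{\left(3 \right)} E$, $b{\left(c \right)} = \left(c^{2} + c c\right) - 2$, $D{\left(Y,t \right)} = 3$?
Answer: $-5857$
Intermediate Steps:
$w{\left(z \right)} = 3$
$b{\left(c \right)} = -2 + 2 c^{2}$ ($b{\left(c \right)} = \left(c^{2} + c^{2}\right) - 2 = 2 c^{2} - 2 = -2 + 2 c^{2}$)
$S{\left(N,E \right)} = 3 E$
$x{\left(R,H \right)} = \frac{R}{3}$ ($x{\left(R,H \right)} = - \frac{\left(-1\right) R}{3} = \frac{R}{3}$)
$93 - 85 x{\left(S{\left(5,b{\left(6 \right)} \right)},-5 \right)} = 93 - 85 \frac{3 \left(-2 + 2 \cdot 6^{2}\right)}{3} = 93 - 85 \frac{3 \left(-2 + 2 \cdot 36\right)}{3} = 93 - 85 \frac{3 \left(-2 + 72\right)}{3} = 93 - 85 \frac{3 \cdot 70}{3} = 93 - 85 \cdot \frac{1}{3} \cdot 210 = 93 - 5950 = -5857$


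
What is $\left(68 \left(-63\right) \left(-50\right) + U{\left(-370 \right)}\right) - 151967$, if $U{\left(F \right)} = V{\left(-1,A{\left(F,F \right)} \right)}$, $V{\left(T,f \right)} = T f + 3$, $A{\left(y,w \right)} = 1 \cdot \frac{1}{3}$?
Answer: $\frac{186707}{3} \approx 62236.0$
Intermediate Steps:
$A{\left(y,w \right)} = \frac{1}{3}$ ($A{\left(y,w \right)} = 1 \cdot \frac{1}{3} = \frac{1}{3}$)
$V{\left(T,f \right)} = 3 + T f$
$U{\left(F \right)} = \frac{8}{3}$ ($U{\left(F \right)} = 3 - \frac{1}{3} = \frac{8}{3}$)
$\left(68 \left(-63\right) \left(-50\right) + U{\left(-370 \right)}\right) - 151967 = \left(68 \left(-63\right) \left(-50\right) + \frac{8}{3}\right) - 151967 = \left(\left(-4284\right) \left(-50\right) + \frac{8}{3}\right) - 151967 = \left(214200 + \frac{8}{3}\right) - 151967 = \frac{642608}{3} - 151967 = \frac{186707}{3}$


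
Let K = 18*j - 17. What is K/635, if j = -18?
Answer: -341/635 ≈ -0.53701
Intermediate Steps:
K = -341 (K = 18*(-18) - 17 = -324 - 17 = -341)
K/635 = -341/635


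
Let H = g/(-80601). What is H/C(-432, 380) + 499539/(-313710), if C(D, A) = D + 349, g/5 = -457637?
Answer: -1353227993429/699561065310 ≈ -1.9344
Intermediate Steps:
g = -2288185 (g = 5*(-457637) = -2288185)
H = 2288185/80601 (H = -2288185/(-80601) = -2288185*(-1/80601) = 2288185/80601 ≈ 28.389)
C(D, A) = 349 + D
H/C(-432, 380) + 499539/(-313710) = 2288185/(80601*(349 - 432)) + 499539/(-313710) = (2288185/80601)/(-83) + 499539*(-1/313710) = (2288185/80601)*(-1/83) - 166513/104570 = -2288185/6689883 - 166513/104570 = -1353227993429/699561065310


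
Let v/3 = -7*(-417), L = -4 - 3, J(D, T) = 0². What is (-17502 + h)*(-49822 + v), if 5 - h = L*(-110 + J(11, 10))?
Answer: 750134355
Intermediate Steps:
J(D, T) = 0
L = -7
h = -765 (h = 5 - (-7)*(-110 + 0) = 5 - (-7)*(-110) = 5 - 1*770 = 5 - 770 = -765)
v = 8757 (v = 3*(-7*(-417)) = 3*2919 = 8757)
(-17502 + h)*(-49822 + v) = (-17502 - 765)*(-49822 + 8757) = -18267*(-41065) = 750134355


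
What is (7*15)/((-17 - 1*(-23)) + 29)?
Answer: 3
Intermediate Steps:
(7*15)/((-17 - 1*(-23)) + 29) = 105/((-17 + 23) + 29) = 105/(6 + 29) = 105/35 = 105*(1/35) = 3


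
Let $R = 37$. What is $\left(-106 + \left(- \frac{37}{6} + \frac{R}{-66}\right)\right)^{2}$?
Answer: $\frac{1537600}{121} \approx 12707.0$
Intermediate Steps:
$\left(-106 + \left(- \frac{37}{6} + \frac{R}{-66}\right)\right)^{2} = \left(-106 + \left(- \frac{37}{6} + \frac{37}{-66}\right)\right)^{2} = \left(-106 + \left(\left(-37\right) \frac{1}{6} + 37 \left(- \frac{1}{66}\right)\right)\right)^{2} = \left(-106 - \frac{74}{11}\right)^{2} = \left(- \frac{1240}{11}\right)^{2} = \frac{1537600}{121}$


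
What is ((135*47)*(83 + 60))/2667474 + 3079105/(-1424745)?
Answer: -153793589471/84454894314 ≈ -1.8210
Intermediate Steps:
((135*47)*(83 + 60))/2667474 + 3079105/(-1424745) = (6345*143)*(1/2667474) + 3079105*(-1/1424745) = 907335*(1/2667474) - 615821/284949 = 100815/296386 - 615821/284949 = -153793589471/84454894314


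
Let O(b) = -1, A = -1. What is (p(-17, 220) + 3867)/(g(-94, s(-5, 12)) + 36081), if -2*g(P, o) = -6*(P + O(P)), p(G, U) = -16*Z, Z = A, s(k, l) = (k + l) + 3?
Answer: 3883/35796 ≈ 0.10848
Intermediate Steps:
s(k, l) = 3 + k + l
Z = -1
p(G, U) = 16 (p(G, U) = -16*(-1) = 16)
g(P, o) = -3 + 3*P (g(P, o) = -(-3)*(P - 1) = -(-3)*(-1 + P) = -(6 - 6*P)/2 = -3 + 3*P)
(p(-17, 220) + 3867)/(g(-94, s(-5, 12)) + 36081) = (16 + 3867)/((-3 + 3*(-94)) + 36081) = 3883/((-3 - 282) + 36081) = 3883/(-285 + 36081) = 3883/35796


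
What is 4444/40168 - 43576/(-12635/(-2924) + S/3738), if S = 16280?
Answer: -2391358465941127/476153229350 ≈ -5022.2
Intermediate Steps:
4444/40168 - 43576/(-12635/(-2924) + S/3738) = 4444/40168 - 43576/(-12635/(-2924) + 16280/3738) = 4444*(1/40168) - 43576/(-12635*(-1/2924) + 16280*(1/3738)) = 1111/10042 - 43576/(12635/2924 + 8140/1869) = 1111/10042 - 43576/47416175/5464956 = 1111/10042 - 43576*5464956/47416175 = 1111/10042 - 238140922656/47416175 = -2391358465941127/476153229350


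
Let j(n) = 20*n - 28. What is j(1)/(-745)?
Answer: 8/745 ≈ 0.010738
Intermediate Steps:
j(n) = -28 + 20*n
j(1)/(-745) = (-28 + 20*1)/(-745) = (-28 + 20)*(-1/745) = -8*(-1/745) = 8/745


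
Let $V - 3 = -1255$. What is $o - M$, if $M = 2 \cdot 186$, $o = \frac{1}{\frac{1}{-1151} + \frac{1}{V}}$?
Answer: $- \frac{2334968}{2403} \approx -971.69$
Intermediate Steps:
$V = -1252$ ($V = 3 - 1255 = -1252$)
$o = - \frac{1441052}{2403}$ ($o = \frac{1}{\frac{1}{-1151} + \frac{1}{-1252}} = \frac{1}{- \frac{1}{1151} - \frac{1}{1252}} = \frac{1}{- \frac{2403}{1441052}} = - \frac{1441052}{2403} \approx -599.69$)
$M = 372$
$o - M = - \frac{1441052}{2403} - 372 = - \frac{2334968}{2403}$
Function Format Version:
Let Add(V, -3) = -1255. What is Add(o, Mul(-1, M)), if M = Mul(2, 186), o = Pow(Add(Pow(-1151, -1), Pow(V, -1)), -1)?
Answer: Rational(-2334968, 2403) ≈ -971.69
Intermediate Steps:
V = -1252 (V = Add(3, -1255) = -1252)
o = Rational(-1441052, 2403) (o = Pow(Add(Pow(-1151, -1), Pow(-1252, -1)), -1) = Pow(Add(Rational(-1, 1151), Rational(-1, 1252)), -1) = Pow(Rational(-2403, 1441052), -1) = Rational(-1441052, 2403) ≈ -599.69)
M = 372
Add(o, Mul(-1, M)) = Add(Rational(-1441052, 2403), Mul(-1, 372)) = Add(Rational(-1441052, 2403), -372) = Rational(-2334968, 2403)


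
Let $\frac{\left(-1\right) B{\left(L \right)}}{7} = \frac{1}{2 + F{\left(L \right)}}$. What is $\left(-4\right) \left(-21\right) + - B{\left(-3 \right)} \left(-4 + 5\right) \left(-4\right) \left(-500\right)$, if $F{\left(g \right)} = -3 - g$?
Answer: $7084$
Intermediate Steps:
$B{\left(L \right)} = - \frac{7}{-1 - L}$ ($B{\left(L \right)} = - \frac{7}{2 - \left(3 + L\right)} = - \frac{7}{-1 - L}$)
$\left(-4\right) \left(-21\right) + - B{\left(-3 \right)} \left(-4 + 5\right) \left(-4\right) \left(-500\right) = \left(-4\right) \left(-21\right) + - \frac{7}{1 - 3} \left(-4 + 5\right) \left(-4\right) \left(-500\right) = 84 + - \frac{7}{-2} \cdot 1 \left(-4\right) \left(-500\right) = 84 + - \frac{7 \left(-1\right)}{2} \left(-4\right) \left(-500\right) = 84 + \left(-1\right) \left(- \frac{7}{2}\right) \left(-4\right) \left(-500\right) = 84 + \frac{7}{2} \left(-4\right) \left(-500\right) = 84 - -7000 = 84 + 7000 = 7084$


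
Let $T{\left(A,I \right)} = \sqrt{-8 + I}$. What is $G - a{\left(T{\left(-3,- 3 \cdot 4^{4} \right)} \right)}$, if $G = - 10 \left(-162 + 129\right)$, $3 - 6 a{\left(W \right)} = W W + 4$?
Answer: $\frac{1205}{6} \approx 200.83$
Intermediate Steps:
$a{\left(W \right)} = - \frac{1}{6} - \frac{W^{2}}{6}$ ($a{\left(W \right)} = \frac{1}{2} - \frac{W W + 4}{6} = \frac{1}{2} - \frac{W^{2} + 4}{6} = \frac{1}{2} - \frac{4 + W^{2}}{6} = \frac{1}{2} - \left(\frac{2}{3} + \frac{W^{2}}{6}\right) = - \frac{1}{6} - \frac{W^{2}}{6}$)
$G = 330$ ($G = \left(-10\right) \left(-33\right) = 330$)
$G - a{\left(T{\left(-3,- 3 \cdot 4^{4} \right)} \right)} = 330 - \left(- \frac{1}{6} - \frac{\left(\sqrt{-8 - 3 \cdot 4^{4}}\right)^{2}}{6}\right) = 330 - \left(- \frac{1}{6} - \frac{\left(\sqrt{-8 - 768}\right)^{2}}{6}\right) = 330 - \left(- \frac{1}{6} - \frac{\left(\sqrt{-776}\right)^{2}}{6}\right) = 330 - \left(- \frac{1}{6} - \frac{\left(2 i \sqrt{194}\right)^{2}}{6}\right) = 330 - \left(- \frac{1}{6} - - \frac{388}{3}\right) = 330 - \left(- \frac{1}{6} + \frac{388}{3}\right) = 330 - \frac{775}{6} = \frac{1205}{6}$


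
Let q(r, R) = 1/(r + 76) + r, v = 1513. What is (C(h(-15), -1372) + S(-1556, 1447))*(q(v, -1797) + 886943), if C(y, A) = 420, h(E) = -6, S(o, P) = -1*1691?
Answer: -1794342619535/1589 ≈ -1.1292e+9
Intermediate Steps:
S(o, P) = -1691
q(r, R) = r + 1/(76 + r) (q(r, R) = 1/(76 + r) + r = r + 1/(76 + r))
(C(h(-15), -1372) + S(-1556, 1447))*(q(v, -1797) + 886943) = (420 - 1691)*((1 + 1513² + 76*1513)/(76 + 1513) + 886943) = -1271*((1 + 2289169 + 114988)/1589 + 886943) = -1271*((1/1589)*2404158 + 886943) = -1271*(2404158/1589 + 886943) = -1271*1411756585/1589 = -1794342619535/1589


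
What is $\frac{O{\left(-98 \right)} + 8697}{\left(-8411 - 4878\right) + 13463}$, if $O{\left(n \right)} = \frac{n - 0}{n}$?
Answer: $\frac{4349}{87} \approx 49.989$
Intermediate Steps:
$O{\left(n \right)} = 1$ ($O{\left(n \right)} = \frac{n + 0}{n} = \frac{n}{n} = 1$)
$\frac{O{\left(-98 \right)} + 8697}{\left(-8411 - 4878\right) + 13463} = \frac{1 + 8697}{\left(-8411 - 4878\right) + 13463} = \frac{8698}{-13289 + 13463} = \frac{8698}{174} = 8698 \cdot \frac{1}{174} = \frac{4349}{87}$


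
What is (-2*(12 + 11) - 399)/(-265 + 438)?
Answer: -445/173 ≈ -2.5723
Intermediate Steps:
(-2*(12 + 11) - 399)/(-265 + 438) = (-2*23 - 399)/173 = (-46 - 399)*(1/173) = -445*1/173 = -445/173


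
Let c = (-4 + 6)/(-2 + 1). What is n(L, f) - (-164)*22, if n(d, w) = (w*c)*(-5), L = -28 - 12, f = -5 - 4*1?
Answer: 3518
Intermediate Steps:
f = -9 (f = -5 - 4 = -9)
c = -2 (c = 2/(-1) = 2*(-1) = -2)
L = -40
n(d, w) = 10*w (n(d, w) = (w*(-2))*(-5) = -2*w*(-5) = 10*w)
n(L, f) - (-164)*22 = 10*(-9) - (-164)*22 = -90 - 1*(-3608) = -90 + 3608 = 3518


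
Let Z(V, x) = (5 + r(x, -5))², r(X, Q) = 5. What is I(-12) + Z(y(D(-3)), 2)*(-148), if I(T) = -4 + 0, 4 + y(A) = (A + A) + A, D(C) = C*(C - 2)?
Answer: -14804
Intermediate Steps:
D(C) = C*(-2 + C)
y(A) = -4 + 3*A (y(A) = -4 + ((A + A) + A) = -4 + (2*A + A) = -4 + 3*A)
Z(V, x) = 100 (Z(V, x) = (5 + 5)² = 10² = 100)
I(T) = -4
I(-12) + Z(y(D(-3)), 2)*(-148) = -4 + 100*(-148) = -4 - 14800 = -14804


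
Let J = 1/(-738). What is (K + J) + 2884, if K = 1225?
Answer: 3032441/738 ≈ 4109.0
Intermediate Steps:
J = -1/738 ≈ -0.0013550
(K + J) + 2884 = (1225 - 1/738) + 2884 = 904049/738 + 2884 = 3032441/738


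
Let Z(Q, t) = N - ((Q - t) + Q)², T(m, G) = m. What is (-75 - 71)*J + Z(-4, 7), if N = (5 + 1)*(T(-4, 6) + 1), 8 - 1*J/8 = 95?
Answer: 101373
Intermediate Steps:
J = -696 (J = 64 - 8*95 = 64 - 760 = -696)
N = -18 (N = (5 + 1)*(-4 + 1) = 6*(-3) = -18)
Z(Q, t) = -18 - (-t + 2*Q)² (Z(Q, t) = -18 - ((Q - t) + Q)² = -18 - (-t + 2*Q)²)
(-75 - 71)*J + Z(-4, 7) = (-75 - 71)*(-696) + (-18 - (-1*7 + 2*(-4))²) = -146*(-696) + (-18 - (-7 - 8)²) = 101616 + (-18 - 1*(-15)²) = 101616 + (-18 - 1*225) = 101616 + (-18 - 225) = 101616 - 243 = 101373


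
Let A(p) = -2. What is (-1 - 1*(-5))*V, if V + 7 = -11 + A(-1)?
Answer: -80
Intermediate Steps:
V = -20 (V = -7 + (-11 - 2) = -7 - 13 = -20)
(-1 - 1*(-5))*V = (-1 - 1*(-5))*(-20) = (-1 + 5)*(-20) = 4*(-20) = -80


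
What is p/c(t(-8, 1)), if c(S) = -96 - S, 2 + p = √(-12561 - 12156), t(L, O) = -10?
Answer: 1/43 - I*√24717/86 ≈ 0.023256 - 1.8281*I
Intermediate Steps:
p = -2 + I*√24717 (p = -2 + √(-12561 - 12156) = -2 + √(-24717) = -2 + I*√24717 ≈ -2.0 + 157.22*I)
p/c(t(-8, 1)) = (-2 + I*√24717)/(-96 - 1*(-10)) = (-2 + I*√24717)/(-96 + 10) = (-2 + I*√24717)/(-86) = (-2 + I*√24717)*(-1/86) = 1/43 - I*√24717/86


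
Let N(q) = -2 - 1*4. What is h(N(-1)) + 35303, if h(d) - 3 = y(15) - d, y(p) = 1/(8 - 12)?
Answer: 141247/4 ≈ 35312.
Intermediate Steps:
N(q) = -6 (N(q) = -2 - 4 = -6)
y(p) = -1/4 (y(p) = 1/(-4) = -1/4)
h(d) = 11/4 - d (h(d) = 3 + (-1/4 - d) = 11/4 - d)
h(N(-1)) + 35303 = (11/4 - 1*(-6)) + 35303 = (11/4 + 6) + 35303 = 35/4 + 35303 = 141247/4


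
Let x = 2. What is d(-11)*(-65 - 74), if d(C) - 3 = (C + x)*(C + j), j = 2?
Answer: -11676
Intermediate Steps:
d(C) = 3 + (2 + C)**2 (d(C) = 3 + (C + 2)*(C + 2) = 3 + (2 + C)*(2 + C) = 3 + (2 + C)**2)
d(-11)*(-65 - 74) = (7 + (-11)**2 + 4*(-11))*(-65 - 74) = (7 + 121 - 44)*(-139) = 84*(-139) = -11676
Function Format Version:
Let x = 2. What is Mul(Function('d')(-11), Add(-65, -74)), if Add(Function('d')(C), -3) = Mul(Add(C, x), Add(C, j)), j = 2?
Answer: -11676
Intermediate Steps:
Function('d')(C) = Add(3, Pow(Add(2, C), 2)) (Function('d')(C) = Add(3, Mul(Add(C, 2), Add(C, 2))) = Add(3, Mul(Add(2, C), Add(2, C))) = Add(3, Pow(Add(2, C), 2)))
Mul(Function('d')(-11), Add(-65, -74)) = Mul(Add(7, Pow(-11, 2), Mul(4, -11)), Add(-65, -74)) = Mul(Add(7, 121, -44), -139) = Mul(84, -139) = -11676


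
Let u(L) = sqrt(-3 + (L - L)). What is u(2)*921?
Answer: 921*I*sqrt(3) ≈ 1595.2*I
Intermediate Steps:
u(L) = I*sqrt(3) (u(L) = sqrt(-3 + 0) = sqrt(-3) = I*sqrt(3))
u(2)*921 = (I*sqrt(3))*921 = 921*I*sqrt(3)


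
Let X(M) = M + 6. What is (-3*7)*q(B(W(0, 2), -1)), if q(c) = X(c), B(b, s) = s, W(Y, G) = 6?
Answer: -105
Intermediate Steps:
X(M) = 6 + M
q(c) = 6 + c
(-3*7)*q(B(W(0, 2), -1)) = (-3*7)*(6 - 1) = -21*5 = -105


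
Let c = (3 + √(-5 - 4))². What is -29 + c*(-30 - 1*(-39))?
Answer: -29 + 162*I ≈ -29.0 + 162.0*I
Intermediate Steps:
c = (3 + 3*I)² (c = (3 + √(-9))² = (3 + 3*I)² ≈ 18.0*I)
-29 + c*(-30 - 1*(-39)) = -29 + (18*I)*(-30 - 1*(-39)) = -29 + (18*I)*(-30 + 39) = -29 + (18*I)*9 = -29 + 162*I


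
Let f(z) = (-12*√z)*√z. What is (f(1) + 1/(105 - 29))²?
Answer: 829921/5776 ≈ 143.68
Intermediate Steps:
f(z) = -12*z
(f(1) + 1/(105 - 29))² = (-12*1 + 1/(105 - 29))² = (-12 + 1/76)² = (-911/76)² = 829921/5776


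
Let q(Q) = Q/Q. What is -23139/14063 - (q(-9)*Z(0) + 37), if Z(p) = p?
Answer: -543470/14063 ≈ -38.645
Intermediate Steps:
q(Q) = 1
-23139/14063 - (q(-9)*Z(0) + 37) = -23139/14063 - (1*0 + 37) = -23139*1/14063 - (0 + 37) = -23139/14063 - 1*37 = -23139/14063 - 37 = -543470/14063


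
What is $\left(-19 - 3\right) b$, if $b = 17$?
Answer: $-374$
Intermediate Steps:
$\left(-19 - 3\right) b = \left(-19 - 3\right) 17 = \left(-22\right) 17 = -374$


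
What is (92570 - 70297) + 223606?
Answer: 245879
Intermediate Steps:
(92570 - 70297) + 223606 = 22273 + 223606 = 245879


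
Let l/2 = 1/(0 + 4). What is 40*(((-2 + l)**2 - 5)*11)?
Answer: -1210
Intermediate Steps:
l = 1/2 (l = 2/(0 + 4) = 2/4 = 2*(1/4) = 1/2 ≈ 0.50000)
40*(((-2 + l)**2 - 5)*11) = 40*(((-2 + 1/2)**2 - 5)*11) = 40*(((-3/2)**2 - 5)*11) = 40*((9/4 - 5)*11) = 40*(-11/4*11) = 40*(-121/4) = -1210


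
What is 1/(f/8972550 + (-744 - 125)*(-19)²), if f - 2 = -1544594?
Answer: -1495425/469128538757 ≈ -3.1877e-6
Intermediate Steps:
f = -1544592 (f = 2 - 1544594 = -1544592)
1/(f/8972550 + (-744 - 125)*(-19)²) = 1/(-1544592/8972550 + (-744 - 125)*(-19)²) = 1/(-1544592*1/8972550 - 869*361) = 1/(-257432/1495425 - 313709) = 1/(-469128538757/1495425) = -1495425/469128538757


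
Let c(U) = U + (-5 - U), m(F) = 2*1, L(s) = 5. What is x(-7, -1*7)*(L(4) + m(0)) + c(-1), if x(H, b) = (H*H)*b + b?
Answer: -2455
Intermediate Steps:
m(F) = 2
x(H, b) = b + b*H² (x(H, b) = H²*b + b = b*H² + b = b + b*H²)
c(U) = -5
x(-7, -1*7)*(L(4) + m(0)) + c(-1) = ((-1*7)*(1 + (-7)²))*(5 + 2) - 5 = -7*(1 + 49)*7 - 5 = -7*50*7 - 5 = -350*7 - 5 = -2450 - 5 = -2455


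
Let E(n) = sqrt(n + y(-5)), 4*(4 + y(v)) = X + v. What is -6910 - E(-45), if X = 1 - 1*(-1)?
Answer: -6910 - I*sqrt(199)/2 ≈ -6910.0 - 7.0534*I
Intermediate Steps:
X = 2 (X = 1 + 1 = 2)
y(v) = -7/2 + v/4 (y(v) = -4 + (2 + v)/4 = -4 + (1/2 + v/4) = -7/2 + v/4)
E(n) = sqrt(-19/4 + n) (E(n) = sqrt(n + (-7/2 + (1/4)*(-5))) = sqrt(n + (-7/2 - 5/4)) = sqrt(n - 19/4) = sqrt(-19/4 + n))
-6910 - E(-45) = -6910 - sqrt(-19 + 4*(-45))/2 = -6910 - sqrt(-19 - 180)/2 = -6910 - sqrt(-199)/2 = -6910 - I*sqrt(199)/2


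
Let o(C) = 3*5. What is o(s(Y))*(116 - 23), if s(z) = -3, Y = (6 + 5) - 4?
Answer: 1395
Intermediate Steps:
Y = 7 (Y = 11 - 4 = 7)
o(C) = 15
o(s(Y))*(116 - 23) = 15*(116 - 23) = 15*93 = 1395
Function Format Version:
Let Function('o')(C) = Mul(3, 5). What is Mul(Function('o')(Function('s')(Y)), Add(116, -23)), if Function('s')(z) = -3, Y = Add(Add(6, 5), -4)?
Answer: 1395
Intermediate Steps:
Y = 7 (Y = Add(11, -4) = 7)
Function('o')(C) = 15
Mul(Function('o')(Function('s')(Y)), Add(116, -23)) = Mul(15, Add(116, -23)) = Mul(15, 93) = 1395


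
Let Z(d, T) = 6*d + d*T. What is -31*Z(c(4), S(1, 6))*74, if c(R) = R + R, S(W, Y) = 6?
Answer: -220224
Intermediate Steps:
c(R) = 2*R
Z(d, T) = 6*d + T*d
-31*Z(c(4), S(1, 6))*74 = -31*2*4*(6 + 6)*74 = -248*12*74 = -31*96*74 = -2976*74 = -220224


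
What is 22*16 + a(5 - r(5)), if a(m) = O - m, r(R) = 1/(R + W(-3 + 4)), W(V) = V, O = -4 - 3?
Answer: 2041/6 ≈ 340.17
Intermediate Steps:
O = -7
r(R) = 1/(1 + R) (r(R) = 1/(R + (-3 + 4)) = 1/(R + 1) = 1/(1 + R))
a(m) = -7 - m
22*16 + a(5 - r(5)) = 22*16 + (-7 - (5 - 1/(1 + 5))) = 352 + (-7 - (5 - 1/6)) = 352 + (-7 - 1*29/6) = 352 + (-7 - 29/6) = 352 - 71/6 = 2041/6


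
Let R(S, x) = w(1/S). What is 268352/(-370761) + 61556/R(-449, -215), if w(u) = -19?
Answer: -22827662804/7044459 ≈ -3240.5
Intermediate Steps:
R(S, x) = -19
268352/(-370761) + 61556/R(-449, -215) = 268352/(-370761) + 61556/(-19) = 268352*(-1/370761) + 61556*(-1/19) = -268352/370761 - 61556/19 = -22827662804/7044459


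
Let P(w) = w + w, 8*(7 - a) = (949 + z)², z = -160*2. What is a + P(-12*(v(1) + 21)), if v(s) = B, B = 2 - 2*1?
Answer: -399617/8 ≈ -49952.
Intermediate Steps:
z = -320
B = 0 (B = 2 - 2 = 0)
a = -395585/8 (a = 7 - (949 - 320)²/8 = 7 - ⅛*629² = 7 - ⅛*395641 = 7 - 395641/8 = -395585/8 ≈ -49448.)
v(s) = 0
P(w) = 2*w
a + P(-12*(v(1) + 21)) = -395585/8 + 2*(-12*(0 + 21)) = -395585/8 + 2*(-12*21) = -395585/8 + 2*(-252) = -395585/8 - 504 = -399617/8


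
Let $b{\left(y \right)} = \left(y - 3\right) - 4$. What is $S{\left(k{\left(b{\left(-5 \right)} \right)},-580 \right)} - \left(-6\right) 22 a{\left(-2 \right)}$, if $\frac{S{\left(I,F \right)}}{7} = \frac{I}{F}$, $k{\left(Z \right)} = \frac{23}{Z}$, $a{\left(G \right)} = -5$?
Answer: $- \frac{4593439}{6960} \approx -659.98$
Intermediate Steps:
$b{\left(y \right)} = -7 + y$ ($b{\left(y \right)} = \left(-3 + y\right) - 4 = -7 + y$)
$S{\left(I,F \right)} = \frac{7 I}{F}$ ($S{\left(I,F \right)} = 7 \frac{I}{F} = \frac{7 I}{F}$)
$S{\left(k{\left(b{\left(-5 \right)} \right)},-580 \right)} - \left(-6\right) 22 a{\left(-2 \right)} = \frac{7 \frac{23}{-7 - 5}}{-580} - \left(-6\right) 22 \left(-5\right) = 7 \frac{23}{-12} \left(- \frac{1}{580}\right) - \left(-132\right) \left(-5\right) = 7 \cdot 23 \left(- \frac{1}{12}\right) \left(- \frac{1}{580}\right) - 660 = 7 \left(- \frac{23}{12}\right) \left(- \frac{1}{580}\right) - 660 = \frac{161}{6960} - 660 = - \frac{4593439}{6960}$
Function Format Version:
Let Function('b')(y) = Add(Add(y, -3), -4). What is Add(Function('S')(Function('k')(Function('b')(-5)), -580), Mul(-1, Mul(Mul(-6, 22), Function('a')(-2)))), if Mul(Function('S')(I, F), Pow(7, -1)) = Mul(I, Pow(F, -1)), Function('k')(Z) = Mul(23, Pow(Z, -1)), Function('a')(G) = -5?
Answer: Rational(-4593439, 6960) ≈ -659.98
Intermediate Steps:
Function('b')(y) = Add(-7, y) (Function('b')(y) = Add(Add(-3, y), -4) = Add(-7, y))
Function('S')(I, F) = Mul(7, I, Pow(F, -1)) (Function('S')(I, F) = Mul(7, Mul(I, Pow(F, -1))) = Mul(7, I, Pow(F, -1)))
Add(Function('S')(Function('k')(Function('b')(-5)), -580), Mul(-1, Mul(Mul(-6, 22), Function('a')(-2)))) = Add(Mul(7, Mul(23, Pow(Add(-7, -5), -1)), Pow(-580, -1)), Mul(-1, Mul(Mul(-6, 22), -5))) = Add(Mul(7, Mul(23, Pow(-12, -1)), Rational(-1, 580)), Mul(-1, Mul(-132, -5))) = Add(Mul(7, Mul(23, Rational(-1, 12)), Rational(-1, 580)), Mul(-1, 660)) = Add(Mul(7, Rational(-23, 12), Rational(-1, 580)), -660) = Add(Rational(161, 6960), -660) = Rational(-4593439, 6960)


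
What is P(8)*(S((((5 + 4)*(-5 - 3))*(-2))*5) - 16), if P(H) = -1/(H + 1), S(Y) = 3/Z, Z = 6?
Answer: 31/18 ≈ 1.7222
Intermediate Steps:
S(Y) = ½ (S(Y) = 3/6 = 3*(⅙) = ½)
P(H) = -1/(1 + H)
P(8)*(S((((5 + 4)*(-5 - 3))*(-2))*5) - 16) = (-1/(1 + 8))*(½ - 16) = -1/9*(-31/2) = -1*⅑*(-31/2) = -⅑*(-31/2) = 31/18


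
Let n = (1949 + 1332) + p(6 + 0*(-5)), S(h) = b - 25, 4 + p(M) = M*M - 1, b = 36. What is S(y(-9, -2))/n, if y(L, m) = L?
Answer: 11/3312 ≈ 0.0033213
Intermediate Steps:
p(M) = -5 + M² (p(M) = -4 + (M*M - 1) = -4 + (M² - 1) = -4 + (-1 + M²) = -5 + M²)
S(h) = 11 (S(h) = 36 - 25 = 11)
n = 3312 (n = (1949 + 1332) + (-5 + (6 + 0*(-5))²) = 3281 + (-5 + (6 + 0)²) = 3281 + (-5 + 6²) = 3281 + (-5 + 36) = 3281 + 31 = 3312)
S(y(-9, -2))/n = 11/3312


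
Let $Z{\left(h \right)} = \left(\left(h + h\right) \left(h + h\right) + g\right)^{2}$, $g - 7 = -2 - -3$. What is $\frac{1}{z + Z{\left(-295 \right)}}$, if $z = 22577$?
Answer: $\frac{1}{121179202241} \approx 8.2522 \cdot 10^{-12}$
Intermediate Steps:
$g = 8$ ($g = 7 - -1 = 7 + \left(-2 + 3\right) = 7 + 1 = 8$)
$Z{\left(h \right)} = \left(8 + 4 h^{2}\right)^{2}$ ($Z{\left(h \right)} = \left(\left(h + h\right) \left(h + h\right) + 8\right)^{2} = \left(2 h 2 h + 8\right)^{2} = \left(4 h^{2} + 8\right)^{2} = \left(8 + 4 h^{2}\right)^{2}$)
$\frac{1}{z + Z{\left(-295 \right)}} = \frac{1}{22577 + 16 \left(2 + \left(-295\right)^{2}\right)^{2}} = \frac{1}{22577 + 16 \left(2 + 87025\right)^{2}} = \frac{1}{22577 + 16 \cdot 87027^{2}} = \frac{1}{22577 + 16 \cdot 7573698729} = \frac{1}{22577 + 121179179664} = \frac{1}{121179202241}$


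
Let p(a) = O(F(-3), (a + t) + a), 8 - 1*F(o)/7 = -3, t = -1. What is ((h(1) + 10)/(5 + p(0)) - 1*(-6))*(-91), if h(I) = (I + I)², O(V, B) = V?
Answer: -23023/41 ≈ -561.54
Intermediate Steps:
F(o) = 77 (F(o) = 56 - 7*(-3) = 56 + 21 = 77)
p(a) = 77
h(I) = 4*I² (h(I) = (2*I)² = 4*I²)
((h(1) + 10)/(5 + p(0)) - 1*(-6))*(-91) = ((4*1² + 10)/(5 + 77) - 1*(-6))*(-91) = ((4*1 + 10)/82 + 6)*(-91) = ((4 + 10)*(1/82) + 6)*(-91) = (14*(1/82) + 6)*(-91) = (7/41 + 6)*(-91) = (253/41)*(-91) = -23023/41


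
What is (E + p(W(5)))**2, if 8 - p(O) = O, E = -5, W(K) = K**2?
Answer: 484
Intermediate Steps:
p(O) = 8 - O
(E + p(W(5)))**2 = (-5 + (8 - 1*5**2))**2 = (-5 + (8 - 1*25))**2 = (-5 + (8 - 25))**2 = (-5 - 17)**2 = (-22)**2 = 484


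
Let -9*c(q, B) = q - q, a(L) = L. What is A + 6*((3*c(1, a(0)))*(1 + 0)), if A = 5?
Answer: 5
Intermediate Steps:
c(q, B) = 0 (c(q, B) = -(q - q)/9 = -⅑*0 = 0)
A + 6*((3*c(1, a(0)))*(1 + 0)) = 5 + 6*((3*0)*(1 + 0)) = 5 + 6*(0*1) = 5 + 6*0 = 5 + 0 = 5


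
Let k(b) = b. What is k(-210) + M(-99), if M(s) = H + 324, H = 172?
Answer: 286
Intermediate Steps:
M(s) = 496 (M(s) = 172 + 324 = 496)
k(-210) + M(-99) = -210 + 496 = 286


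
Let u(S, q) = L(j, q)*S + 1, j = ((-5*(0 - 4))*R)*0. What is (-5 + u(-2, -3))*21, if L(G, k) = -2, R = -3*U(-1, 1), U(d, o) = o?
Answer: 0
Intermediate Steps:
R = -3 (R = -3*1 = -3)
j = 0 (j = (-5*(0 - 4)*(-3))*0 = (-5*(-4)*(-3))*0 = (20*(-3))*0 = -60*0 = 0)
u(S, q) = 1 - 2*S (u(S, q) = -2*S + 1 = 1 - 2*S)
(-5 + u(-2, -3))*21 = (-5 + (1 - 2*(-2)))*21 = (-5 + (1 + 4))*21 = (-5 + 5)*21 = 0*21 = 0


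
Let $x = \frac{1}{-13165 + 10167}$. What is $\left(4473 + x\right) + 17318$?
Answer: $\frac{65329417}{2998} \approx 21791.0$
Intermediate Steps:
$x = - \frac{1}{2998}$ ($x = \frac{1}{-2998} = - \frac{1}{2998} \approx -0.00033356$)
$\left(4473 + x\right) + 17318 = \left(4473 - \frac{1}{2998}\right) + 17318 = \frac{13410053}{2998} + 17318 = \frac{65329417}{2998}$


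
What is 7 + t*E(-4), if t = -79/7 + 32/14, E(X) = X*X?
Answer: -137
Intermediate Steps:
E(X) = X²
t = -9 (t = -79*⅐ + 32*(1/14) = -79/7 + 16/7 = -9)
7 + t*E(-4) = 7 - 9*(-4)² = 7 - 9*16 = 7 - 144 = -137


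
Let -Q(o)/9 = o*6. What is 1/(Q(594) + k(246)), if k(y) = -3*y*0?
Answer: -1/32076 ≈ -3.1176e-5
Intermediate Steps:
k(y) = 0
Q(o) = -54*o (Q(o) = -9*o*6 = -54*o)
1/(Q(594) + k(246)) = 1/(-54*594 + 0) = 1/(-32076 + 0) = 1/(-32076) = -1/32076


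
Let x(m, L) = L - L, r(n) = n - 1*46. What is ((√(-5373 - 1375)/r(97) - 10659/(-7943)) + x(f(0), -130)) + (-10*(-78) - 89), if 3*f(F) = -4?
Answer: 5499272/7943 + 2*I*√1687/51 ≈ 692.34 + 1.6107*I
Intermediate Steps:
r(n) = -46 + n (r(n) = n - 46 = -46 + n)
f(F) = -4/3 (f(F) = (⅓)*(-4) = -4/3)
x(m, L) = 0
((√(-5373 - 1375)/r(97) - 10659/(-7943)) + x(f(0), -130)) + (-10*(-78) - 89) = ((√(-5373 - 1375)/(-46 + 97) - 10659/(-7943)) + 0) + (-10*(-78) - 89) = ((√(-6748)/51 - 10659*(-1/7943)) + 0) + (780 - 89) = (((2*I*√1687)*(1/51) + 10659/7943) + 0) + 691 = ((2*I*√1687/51 + 10659/7943) + 0) + 691 = ((10659/7943 + 2*I*√1687/51) + 0) + 691 = (10659/7943 + 2*I*√1687/51) + 691 = 5499272/7943 + 2*I*√1687/51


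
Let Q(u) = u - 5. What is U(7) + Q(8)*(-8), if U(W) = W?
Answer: -17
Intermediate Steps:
Q(u) = -5 + u
U(7) + Q(8)*(-8) = 7 + (-5 + 8)*(-8) = 7 + 3*(-8) = 7 - 24 = -17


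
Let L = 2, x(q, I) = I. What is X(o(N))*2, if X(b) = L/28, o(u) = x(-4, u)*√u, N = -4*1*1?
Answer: ⅐ ≈ 0.14286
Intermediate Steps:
N = -4 (N = -4*1 = -4)
o(u) = u^(3/2) (o(u) = u*√u = u^(3/2))
X(b) = 1/14 (X(b) = 2/28 = 2*(1/28) = 1/14)
X(o(N))*2 = (1/14)*2 = ⅐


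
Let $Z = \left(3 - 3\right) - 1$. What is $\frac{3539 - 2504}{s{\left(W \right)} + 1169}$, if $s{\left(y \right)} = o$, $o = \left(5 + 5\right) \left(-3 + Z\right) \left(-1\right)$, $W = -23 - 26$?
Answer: $\frac{345}{403} \approx 0.85608$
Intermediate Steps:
$W = -49$
$Z = -1$ ($Z = 0 - 1 = -1$)
$o = 40$ ($o = \left(5 + 5\right) \left(-3 - 1\right) \left(-1\right) = 10 \left(-4\right) \left(-1\right) = \left(-40\right) \left(-1\right) = 40$)
$s{\left(y \right)} = 40$
$\frac{3539 - 2504}{s{\left(W \right)} + 1169} = \frac{3539 - 2504}{40 + 1169} = \frac{1035}{1209} = 1035 \cdot \frac{1}{1209} = \frac{345}{403}$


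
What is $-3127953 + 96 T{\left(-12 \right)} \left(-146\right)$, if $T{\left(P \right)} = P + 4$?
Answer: $-3015825$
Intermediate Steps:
$T{\left(P \right)} = 4 + P$
$-3127953 + 96 T{\left(-12 \right)} \left(-146\right) = -3127953 + 96 \left(4 - 12\right) \left(-146\right) = -3127953 + 96 \left(-8\right) \left(-146\right) = -3127953 - -112128 = -3127953 + 112128 = -3015825$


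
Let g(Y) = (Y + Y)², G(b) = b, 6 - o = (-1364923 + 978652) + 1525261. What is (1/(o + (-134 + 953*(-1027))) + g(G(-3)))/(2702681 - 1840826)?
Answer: 76242563/1825278749895 ≈ 4.1770e-5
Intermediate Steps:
o = -1138984 (o = 6 - ((-1364923 + 978652) + 1525261) = 6 - (-386271 + 1525261) = 6 - 1*1138990 = 6 - 1138990 = -1138984)
g(Y) = 4*Y² (g(Y) = (2*Y)² = 4*Y²)
(1/(o + (-134 + 953*(-1027))) + g(G(-3)))/(2702681 - 1840826) = (1/(-1138984 + (-134 + 953*(-1027))) + 4*(-3)²)/(2702681 - 1840826) = (1/(-1138984 + (-134 - 978731)) + 4*9)/861855 = (1/(-1138984 - 978865) + 36)*(1/861855) = (1/(-2117849) + 36)*(1/861855) = (-1/2117849 + 36)*(1/861855) = (76242563/2117849)*(1/861855) = 76242563/1825278749895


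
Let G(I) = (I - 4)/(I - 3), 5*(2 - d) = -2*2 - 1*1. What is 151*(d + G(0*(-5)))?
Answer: 1963/3 ≈ 654.33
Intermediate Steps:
d = 3 (d = 2 - (-2*2 - 1*1)/5 = 2 - (-4 - 1)/5 = 2 - 1/5*(-5) = 2 + 1 = 3)
G(I) = (-4 + I)/(-3 + I)
151*(d + G(0*(-5))) = 151*(3 + (-4 + 0*(-5))/(-3 + 0*(-5))) = 151*(3 + (-4 + 0)/(-3 + 0)) = 151*(3 - 4/(-3)) = 151*(3 - 1/3*(-4)) = 151*(3 + 4/3) = 151*(13/3) = 1963/3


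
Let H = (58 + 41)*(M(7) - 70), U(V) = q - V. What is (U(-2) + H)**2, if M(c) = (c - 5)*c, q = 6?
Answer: 30647296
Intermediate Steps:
U(V) = 6 - V
M(c) = c*(-5 + c) (M(c) = (-5 + c)*c = c*(-5 + c))
H = -5544 (H = (58 + 41)*(7*(-5 + 7) - 70) = 99*(7*2 - 70) = 99*(14 - 70) = 99*(-56) = -5544)
(U(-2) + H)**2 = ((6 - 1*(-2)) - 5544)**2 = ((6 + 2) - 5544)**2 = (8 - 5544)**2 = (-5536)**2 = 30647296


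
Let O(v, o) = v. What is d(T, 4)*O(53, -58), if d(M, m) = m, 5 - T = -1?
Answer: 212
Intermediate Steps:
T = 6 (T = 5 - 1*(-1) = 5 + 1 = 6)
d(T, 4)*O(53, -58) = 4*53 = 212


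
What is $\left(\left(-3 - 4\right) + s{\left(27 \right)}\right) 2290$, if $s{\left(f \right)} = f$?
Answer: $45800$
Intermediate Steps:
$\left(\left(-3 - 4\right) + s{\left(27 \right)}\right) 2290 = \left(\left(-3 - 4\right) + 27\right) 2290 = \left(-7 + 27\right) 2290 = 20 \cdot 2290 = 45800$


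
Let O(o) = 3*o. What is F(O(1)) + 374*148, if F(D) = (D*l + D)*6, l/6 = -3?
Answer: 55046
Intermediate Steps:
l = -18 (l = 6*(-3) = -18)
F(D) = -102*D (F(D) = (D*(-18) + D)*6 = (-18*D + D)*6 = -17*D*6 = -102*D)
F(O(1)) + 374*148 = -306 + 374*148 = -102*3 + 55352 = -306 + 55352 = 55046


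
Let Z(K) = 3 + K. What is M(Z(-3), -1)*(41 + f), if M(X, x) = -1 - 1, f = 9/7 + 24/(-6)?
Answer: -536/7 ≈ -76.571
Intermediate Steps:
f = -19/7 (f = 9*(⅐) + 24*(-⅙) = 9/7 - 4 = -19/7 ≈ -2.7143)
M(X, x) = -2
M(Z(-3), -1)*(41 + f) = -2*(41 - 19/7) = -2*268/7 = -536/7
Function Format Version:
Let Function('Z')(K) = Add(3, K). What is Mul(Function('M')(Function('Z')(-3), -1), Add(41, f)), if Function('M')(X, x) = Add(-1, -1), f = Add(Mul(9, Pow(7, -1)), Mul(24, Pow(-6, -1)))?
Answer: Rational(-536, 7) ≈ -76.571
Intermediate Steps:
f = Rational(-19, 7) (f = Add(Mul(9, Rational(1, 7)), Mul(24, Rational(-1, 6))) = Add(Rational(9, 7), -4) = Rational(-19, 7) ≈ -2.7143)
Function('M')(X, x) = -2
Mul(Function('M')(Function('Z')(-3), -1), Add(41, f)) = Mul(-2, Add(41, Rational(-19, 7))) = Mul(-2, Rational(268, 7)) = Rational(-536, 7)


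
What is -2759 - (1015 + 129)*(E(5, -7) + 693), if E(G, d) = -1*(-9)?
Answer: -805847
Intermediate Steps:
E(G, d) = 9
-2759 - (1015 + 129)*(E(5, -7) + 693) = -2759 - (1015 + 129)*(9 + 693) = -2759 - 1144*702 = -2759 - 1*803088 = -2759 - 803088 = -805847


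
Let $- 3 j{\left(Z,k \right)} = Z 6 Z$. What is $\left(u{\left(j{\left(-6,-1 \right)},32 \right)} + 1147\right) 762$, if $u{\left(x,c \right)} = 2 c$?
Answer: $922782$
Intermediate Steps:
$j{\left(Z,k \right)} = - 2 Z^{2}$ ($j{\left(Z,k \right)} = - \frac{Z 6 Z}{3} = - \frac{6 Z Z}{3} = - \frac{6 Z^{2}}{3} = - 2 Z^{2}$)
$\left(u{\left(j{\left(-6,-1 \right)},32 \right)} + 1147\right) 762 = \left(2 \cdot 32 + 1147\right) 762 = \left(64 + 1147\right) 762 = 1211 \cdot 762 = 922782$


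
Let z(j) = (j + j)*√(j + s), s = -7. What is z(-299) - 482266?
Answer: -482266 - 1794*I*√34 ≈ -4.8227e+5 - 10461.0*I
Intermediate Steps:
z(j) = 2*j*√(-7 + j) (z(j) = (j + j)*√(j - 7) = (2*j)*√(-7 + j) = 2*j*√(-7 + j))
z(-299) - 482266 = 2*(-299)*√(-7 - 299) - 482266 = 2*(-299)*√(-306) - 482266 = 2*(-299)*(3*I*√34) - 482266 = -1794*I*√34 - 482266 = -482266 - 1794*I*√34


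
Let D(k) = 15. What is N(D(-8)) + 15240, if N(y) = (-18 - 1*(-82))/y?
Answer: 228664/15 ≈ 15244.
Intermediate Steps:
N(y) = 64/y (N(y) = (-18 + 82)/y = 64/y)
N(D(-8)) + 15240 = 64/15 + 15240 = 228664/15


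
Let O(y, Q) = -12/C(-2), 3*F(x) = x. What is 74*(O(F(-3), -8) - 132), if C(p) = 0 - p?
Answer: -10212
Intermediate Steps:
F(x) = x/3
C(p) = -p
O(y, Q) = -6 (O(y, Q) = -12/((-1*(-2))) = -12/2 = -12*½ = -6)
74*(O(F(-3), -8) - 132) = 74*(-6 - 132) = 74*(-138) = -10212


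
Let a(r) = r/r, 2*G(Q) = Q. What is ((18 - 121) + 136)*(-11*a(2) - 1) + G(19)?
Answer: -773/2 ≈ -386.50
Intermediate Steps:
G(Q) = Q/2
a(r) = 1
((18 - 121) + 136)*(-11*a(2) - 1) + G(19) = ((18 - 121) + 136)*(-11*1 - 1) + (½)*19 = (-103 + 136)*(-11 - 1) + 19/2 = 33*(-12) + 19/2 = -396 + 19/2 = -773/2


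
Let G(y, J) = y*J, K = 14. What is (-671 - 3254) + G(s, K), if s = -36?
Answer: -4429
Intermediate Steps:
G(y, J) = J*y
(-671 - 3254) + G(s, K) = (-671 - 3254) + 14*(-36) = -3925 - 504 = -4429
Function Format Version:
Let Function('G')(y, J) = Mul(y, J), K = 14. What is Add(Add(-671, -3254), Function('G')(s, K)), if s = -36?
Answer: -4429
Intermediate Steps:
Function('G')(y, J) = Mul(J, y)
Add(Add(-671, -3254), Function('G')(s, K)) = Add(Add(-671, -3254), Mul(14, -36)) = Add(-3925, -504) = -4429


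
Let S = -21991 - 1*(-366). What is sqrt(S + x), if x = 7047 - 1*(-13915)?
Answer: I*sqrt(663) ≈ 25.749*I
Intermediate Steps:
x = 20962 (x = 7047 + 13915 = 20962)
S = -21625 (S = -21991 + 366 = -21625)
sqrt(S + x) = sqrt(-21625 + 20962) = sqrt(-663) = I*sqrt(663)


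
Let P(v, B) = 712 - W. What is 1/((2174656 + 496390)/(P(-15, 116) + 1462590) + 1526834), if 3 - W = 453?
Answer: 731876/1117454496107 ≈ 6.5495e-7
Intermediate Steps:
W = -450 (W = 3 - 1*453 = 3 - 453 = -450)
P(v, B) = 1162 (P(v, B) = 712 - 1*(-450) = 712 + 450 = 1162)
1/((2174656 + 496390)/(P(-15, 116) + 1462590) + 1526834) = 1/((2174656 + 496390)/(1162 + 1462590) + 1526834) = 1/(2671046/1463752 + 1526834) = 1/(2671046*(1/1463752) + 1526834) = 1/(1335523/731876 + 1526834) = 1/(1117454496107/731876) = 731876/1117454496107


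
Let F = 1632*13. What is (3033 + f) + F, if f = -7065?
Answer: 17184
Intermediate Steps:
F = 21216
(3033 + f) + F = (3033 - 7065) + 21216 = -4032 + 21216 = 17184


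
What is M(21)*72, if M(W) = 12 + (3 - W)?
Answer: -432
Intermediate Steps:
M(W) = 15 - W
M(21)*72 = (15 - 1*21)*72 = (15 - 21)*72 = -6*72 = -432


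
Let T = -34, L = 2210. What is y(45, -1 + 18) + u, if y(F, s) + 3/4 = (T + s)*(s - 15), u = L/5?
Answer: 1629/4 ≈ 407.25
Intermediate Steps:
u = 442 (u = 2210/5 = 2210*(⅕) = 442)
y(F, s) = -¾ + (-34 + s)*(-15 + s) (y(F, s) = -¾ + (-34 + s)*(s - 15) = -¾ + (-34 + s)*(-15 + s))
y(45, -1 + 18) + u = (2037/4 + (-1 + 18)² - 49*(-1 + 18)) + 442 = (2037/4 + 17² - 49*17) + 442 = (2037/4 + 289 - 833) + 442 = -139/4 + 442 = 1629/4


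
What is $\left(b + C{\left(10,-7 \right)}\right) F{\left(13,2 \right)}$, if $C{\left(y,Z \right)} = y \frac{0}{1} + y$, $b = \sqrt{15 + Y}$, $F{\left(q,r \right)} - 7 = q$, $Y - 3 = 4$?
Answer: $200 + 20 \sqrt{22} \approx 293.81$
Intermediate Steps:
$Y = 7$ ($Y = 3 + 4 = 7$)
$F{\left(q,r \right)} = 7 + q$
$b = \sqrt{22}$ ($b = \sqrt{15 + 7} = \sqrt{22} \approx 4.6904$)
$C{\left(y,Z \right)} = y$ ($C{\left(y,Z \right)} = y 0 \cdot 1 + y = y 0 + y = 0 + y = y$)
$\left(b + C{\left(10,-7 \right)}\right) F{\left(13,2 \right)} = \left(\sqrt{22} + 10\right) \left(7 + 13\right) = \left(10 + \sqrt{22}\right) 20 = 200 + 20 \sqrt{22}$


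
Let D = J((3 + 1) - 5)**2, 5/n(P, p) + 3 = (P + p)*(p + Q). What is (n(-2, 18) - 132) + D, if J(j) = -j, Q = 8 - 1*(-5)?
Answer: -64578/493 ≈ -130.99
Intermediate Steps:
Q = 13 (Q = 8 + 5 = 13)
n(P, p) = 5/(-3 + (13 + p)*(P + p)) (n(P, p) = 5/(-3 + (P + p)*(p + 13)) = 5/(-3 + (P + p)*(13 + p)) = 5/(-3 + (13 + p)*(P + p)))
D = 1 (D = (-((3 + 1) - 5))**2 = (-(4 - 5))**2 = (-1*(-1))**2 = 1**2 = 1)
(n(-2, 18) - 132) + D = (5/(-3 + 18**2 + 13*(-2) + 13*18 - 2*18) - 132) + 1 = (5/(-3 + 324 - 26 + 234 - 36) - 132) + 1 = (5/493 - 132) + 1 = -65071/493 + 1 = -64578/493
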